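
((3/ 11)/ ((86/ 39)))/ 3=39/ 946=0.04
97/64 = 1.52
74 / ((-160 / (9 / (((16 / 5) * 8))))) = -333 / 2048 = -0.16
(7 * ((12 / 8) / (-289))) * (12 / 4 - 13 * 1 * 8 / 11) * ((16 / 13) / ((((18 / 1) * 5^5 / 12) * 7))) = 1136 / 129146875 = 0.00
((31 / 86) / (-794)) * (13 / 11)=-403 / 751124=-0.00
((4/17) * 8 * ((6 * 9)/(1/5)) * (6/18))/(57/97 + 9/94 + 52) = 26259840/8166239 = 3.22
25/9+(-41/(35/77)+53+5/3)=-1474/45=-32.76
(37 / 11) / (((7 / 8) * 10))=148 / 385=0.38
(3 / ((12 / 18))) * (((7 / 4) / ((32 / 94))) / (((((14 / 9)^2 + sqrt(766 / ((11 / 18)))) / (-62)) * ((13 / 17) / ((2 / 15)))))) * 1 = 732554361 / 1510356640 - 330261057 * sqrt(4213) / 3020713280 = -6.61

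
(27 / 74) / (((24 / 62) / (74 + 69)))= 39897 / 296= 134.79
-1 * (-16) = 16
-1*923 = -923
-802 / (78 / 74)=-29674 / 39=-760.87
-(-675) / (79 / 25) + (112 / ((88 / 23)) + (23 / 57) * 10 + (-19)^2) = 30111874 / 49533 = 607.92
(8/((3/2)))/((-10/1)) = -8/15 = -0.53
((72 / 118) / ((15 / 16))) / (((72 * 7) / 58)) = 0.07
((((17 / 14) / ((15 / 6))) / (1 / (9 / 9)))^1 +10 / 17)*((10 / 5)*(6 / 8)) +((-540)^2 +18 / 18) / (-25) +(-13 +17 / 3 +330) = -11339.76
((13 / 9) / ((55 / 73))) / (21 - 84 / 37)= 35113 / 343035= 0.10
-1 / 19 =-0.05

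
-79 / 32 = -2.47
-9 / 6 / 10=-3 / 20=-0.15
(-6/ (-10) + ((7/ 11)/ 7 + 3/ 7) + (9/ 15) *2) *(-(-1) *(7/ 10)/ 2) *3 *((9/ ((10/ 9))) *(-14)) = -1518993/ 5500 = -276.18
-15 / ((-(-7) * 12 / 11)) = -55 / 28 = -1.96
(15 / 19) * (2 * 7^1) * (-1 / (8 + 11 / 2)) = -140 / 171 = -0.82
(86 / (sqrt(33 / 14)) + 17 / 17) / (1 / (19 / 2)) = 19 / 2 + 817 * sqrt(462) / 33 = 541.64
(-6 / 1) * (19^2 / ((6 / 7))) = -2527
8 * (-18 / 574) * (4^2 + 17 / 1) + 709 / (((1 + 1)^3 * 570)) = -8.12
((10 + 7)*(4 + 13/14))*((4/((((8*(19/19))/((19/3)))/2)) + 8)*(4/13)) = 369.52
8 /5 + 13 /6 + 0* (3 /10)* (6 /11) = 113 /30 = 3.77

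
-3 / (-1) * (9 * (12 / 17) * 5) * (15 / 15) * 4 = 6480 / 17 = 381.18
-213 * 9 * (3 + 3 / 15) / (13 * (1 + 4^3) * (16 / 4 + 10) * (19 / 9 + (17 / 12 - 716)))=552096 / 758569175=0.00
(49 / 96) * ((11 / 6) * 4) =539 / 144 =3.74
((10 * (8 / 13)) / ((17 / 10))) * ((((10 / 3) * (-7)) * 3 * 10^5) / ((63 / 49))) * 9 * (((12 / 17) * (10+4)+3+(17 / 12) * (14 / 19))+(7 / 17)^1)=-2543206832.63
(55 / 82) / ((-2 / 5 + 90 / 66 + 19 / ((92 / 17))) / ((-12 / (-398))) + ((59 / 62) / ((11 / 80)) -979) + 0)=-8627300 / 10594532717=-0.00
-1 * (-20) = 20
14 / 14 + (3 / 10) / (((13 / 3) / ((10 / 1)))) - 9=-95 / 13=-7.31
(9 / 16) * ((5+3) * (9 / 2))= 20.25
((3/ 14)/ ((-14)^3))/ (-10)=0.00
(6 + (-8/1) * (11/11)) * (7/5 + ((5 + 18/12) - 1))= -69/5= -13.80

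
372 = 372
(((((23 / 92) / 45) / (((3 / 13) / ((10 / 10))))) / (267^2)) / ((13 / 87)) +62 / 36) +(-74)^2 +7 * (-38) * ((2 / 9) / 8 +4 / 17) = 1179668985793 / 218144340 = 5407.75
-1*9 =-9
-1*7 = -7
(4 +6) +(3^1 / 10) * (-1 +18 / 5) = 539 / 50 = 10.78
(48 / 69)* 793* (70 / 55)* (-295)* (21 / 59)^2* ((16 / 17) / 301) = -895265280 / 10911637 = -82.05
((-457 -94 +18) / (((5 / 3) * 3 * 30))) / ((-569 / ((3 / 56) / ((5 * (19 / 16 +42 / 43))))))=22919 / 741335875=0.00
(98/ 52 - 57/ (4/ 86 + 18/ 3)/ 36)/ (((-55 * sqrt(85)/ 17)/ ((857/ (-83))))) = 52277 * sqrt(85)/ 858000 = 0.56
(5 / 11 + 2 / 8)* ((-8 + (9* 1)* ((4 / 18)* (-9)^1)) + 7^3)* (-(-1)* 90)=442215 / 22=20100.68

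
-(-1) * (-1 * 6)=-6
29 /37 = 0.78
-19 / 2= -9.50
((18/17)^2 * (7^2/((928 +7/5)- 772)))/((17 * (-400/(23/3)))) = -30429/77330620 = -0.00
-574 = -574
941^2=885481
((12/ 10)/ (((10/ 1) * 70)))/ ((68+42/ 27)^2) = 243/ 685783000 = 0.00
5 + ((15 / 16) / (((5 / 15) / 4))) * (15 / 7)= 815 / 28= 29.11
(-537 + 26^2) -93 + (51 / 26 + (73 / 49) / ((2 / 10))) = 70593 / 1274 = 55.41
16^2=256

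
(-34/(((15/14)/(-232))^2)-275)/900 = -358745011/202500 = -1771.58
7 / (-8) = -0.88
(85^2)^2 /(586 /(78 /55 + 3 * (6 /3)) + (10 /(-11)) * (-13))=23427640500 /40757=574812.68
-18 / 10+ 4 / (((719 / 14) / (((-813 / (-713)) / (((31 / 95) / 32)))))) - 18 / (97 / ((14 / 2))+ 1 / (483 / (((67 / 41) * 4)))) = 122475132424857 / 21826230544085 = 5.61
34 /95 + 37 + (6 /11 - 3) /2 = 75513 /2090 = 36.13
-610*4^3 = -39040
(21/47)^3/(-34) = -9261/3529982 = -0.00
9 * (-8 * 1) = -72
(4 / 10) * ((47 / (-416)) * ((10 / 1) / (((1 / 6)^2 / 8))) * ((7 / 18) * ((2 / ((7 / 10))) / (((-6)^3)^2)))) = -235 / 75816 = -0.00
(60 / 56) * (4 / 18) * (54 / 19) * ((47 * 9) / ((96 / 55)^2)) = 6397875 / 68096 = 93.95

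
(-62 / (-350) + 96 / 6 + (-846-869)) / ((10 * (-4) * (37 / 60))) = 445941 / 6475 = 68.87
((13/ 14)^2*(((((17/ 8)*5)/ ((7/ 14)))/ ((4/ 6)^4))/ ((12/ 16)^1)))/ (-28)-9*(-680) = 536997105/ 87808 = 6115.58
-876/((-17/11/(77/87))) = 247324/493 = 501.67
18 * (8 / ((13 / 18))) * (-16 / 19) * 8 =-331776 / 247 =-1343.22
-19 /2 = -9.50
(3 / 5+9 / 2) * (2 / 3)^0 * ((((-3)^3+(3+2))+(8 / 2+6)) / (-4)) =153 / 10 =15.30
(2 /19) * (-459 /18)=-51 /19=-2.68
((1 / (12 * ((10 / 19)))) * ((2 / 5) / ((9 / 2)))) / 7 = 19 / 9450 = 0.00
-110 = -110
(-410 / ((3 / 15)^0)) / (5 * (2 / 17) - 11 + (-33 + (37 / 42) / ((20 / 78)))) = 975800 / 95143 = 10.26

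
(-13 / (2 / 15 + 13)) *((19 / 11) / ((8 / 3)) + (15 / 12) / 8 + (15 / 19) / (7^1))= -8369205 / 9222752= -0.91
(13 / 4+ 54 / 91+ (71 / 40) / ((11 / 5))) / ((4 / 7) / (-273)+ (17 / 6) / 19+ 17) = 4952787 / 18262684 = 0.27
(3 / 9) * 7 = 7 / 3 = 2.33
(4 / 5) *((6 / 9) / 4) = 2 / 15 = 0.13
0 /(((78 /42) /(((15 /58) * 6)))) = 0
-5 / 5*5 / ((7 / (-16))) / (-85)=-16 / 119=-0.13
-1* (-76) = 76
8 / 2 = 4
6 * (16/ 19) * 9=864/ 19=45.47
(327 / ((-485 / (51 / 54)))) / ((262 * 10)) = -1853 / 7624200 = -0.00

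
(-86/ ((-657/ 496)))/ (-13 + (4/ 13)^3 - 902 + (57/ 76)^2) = -1499443712/ 21118136931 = -0.07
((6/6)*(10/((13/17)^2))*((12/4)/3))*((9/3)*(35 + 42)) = 667590/169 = 3950.24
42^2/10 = 882/5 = 176.40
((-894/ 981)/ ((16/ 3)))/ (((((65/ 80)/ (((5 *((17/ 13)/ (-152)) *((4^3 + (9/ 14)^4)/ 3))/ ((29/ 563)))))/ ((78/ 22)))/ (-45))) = -790998425913375/ 1319733583168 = -599.36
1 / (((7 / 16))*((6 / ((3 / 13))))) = 8 / 91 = 0.09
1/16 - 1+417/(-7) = -60.51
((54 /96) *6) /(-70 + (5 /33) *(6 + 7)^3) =891 /69400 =0.01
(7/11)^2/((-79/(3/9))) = -49/28677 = -0.00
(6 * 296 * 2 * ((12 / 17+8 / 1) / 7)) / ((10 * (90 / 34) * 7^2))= 87616 / 25725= 3.41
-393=-393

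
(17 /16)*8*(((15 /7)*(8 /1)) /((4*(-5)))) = -51 /7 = -7.29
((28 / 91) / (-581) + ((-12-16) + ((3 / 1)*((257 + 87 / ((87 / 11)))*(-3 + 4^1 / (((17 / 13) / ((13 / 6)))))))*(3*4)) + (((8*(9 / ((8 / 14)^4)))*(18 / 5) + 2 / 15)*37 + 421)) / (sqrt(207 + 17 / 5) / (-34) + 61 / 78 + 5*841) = 29.81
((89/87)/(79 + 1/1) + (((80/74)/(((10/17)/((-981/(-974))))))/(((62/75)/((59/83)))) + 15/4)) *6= 1727815893643/53780948920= 32.13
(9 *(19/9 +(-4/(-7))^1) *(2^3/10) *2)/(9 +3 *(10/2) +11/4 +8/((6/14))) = 16224/19075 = 0.85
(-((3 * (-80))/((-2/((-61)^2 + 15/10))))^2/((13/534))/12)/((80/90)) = -9989515805625/13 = -768424292740.38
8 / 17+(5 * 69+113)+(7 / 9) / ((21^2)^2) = 1948866335 / 4250799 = 458.47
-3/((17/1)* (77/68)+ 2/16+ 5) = -8/65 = -0.12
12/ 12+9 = 10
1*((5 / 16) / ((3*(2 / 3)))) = 5 / 32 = 0.16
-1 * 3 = -3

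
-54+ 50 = -4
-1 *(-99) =99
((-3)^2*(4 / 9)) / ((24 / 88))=44 / 3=14.67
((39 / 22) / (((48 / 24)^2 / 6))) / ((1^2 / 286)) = 1521 / 2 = 760.50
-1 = -1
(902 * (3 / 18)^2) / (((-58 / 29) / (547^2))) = -134943259 / 36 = -3748423.86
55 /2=27.50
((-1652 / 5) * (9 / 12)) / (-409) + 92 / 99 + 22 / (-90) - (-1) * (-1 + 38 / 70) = 393776 / 472395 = 0.83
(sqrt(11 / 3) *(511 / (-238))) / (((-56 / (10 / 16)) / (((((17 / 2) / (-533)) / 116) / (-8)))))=365 *sqrt(33) / 2659098624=0.00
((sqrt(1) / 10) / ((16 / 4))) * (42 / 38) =21 / 760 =0.03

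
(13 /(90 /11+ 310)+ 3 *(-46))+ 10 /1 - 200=-1147857 /3500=-327.96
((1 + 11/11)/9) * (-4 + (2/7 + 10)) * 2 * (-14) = -352/9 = -39.11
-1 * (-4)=4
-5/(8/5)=-25/8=-3.12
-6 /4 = -3 /2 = -1.50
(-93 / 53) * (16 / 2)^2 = -5952 / 53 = -112.30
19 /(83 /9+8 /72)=57 /28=2.04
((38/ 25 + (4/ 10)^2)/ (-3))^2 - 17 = -10429/ 625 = -16.69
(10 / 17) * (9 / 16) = 45 / 136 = 0.33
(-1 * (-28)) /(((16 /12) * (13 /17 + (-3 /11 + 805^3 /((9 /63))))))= 1309 /227617701239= 0.00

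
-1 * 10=-10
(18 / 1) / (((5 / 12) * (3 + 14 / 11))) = 2376 / 235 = 10.11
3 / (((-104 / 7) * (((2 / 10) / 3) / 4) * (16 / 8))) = -6.06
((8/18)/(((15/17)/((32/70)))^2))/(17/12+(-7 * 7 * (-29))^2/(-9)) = -1183744/2226199145625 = -0.00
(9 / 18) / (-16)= -1 / 32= -0.03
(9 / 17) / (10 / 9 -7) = -81 / 901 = -0.09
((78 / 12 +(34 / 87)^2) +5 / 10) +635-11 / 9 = 4851203 / 7569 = 640.93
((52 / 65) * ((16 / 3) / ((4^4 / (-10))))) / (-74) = 1 / 444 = 0.00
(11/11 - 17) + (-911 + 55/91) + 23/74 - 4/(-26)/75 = -467718089/505050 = -926.08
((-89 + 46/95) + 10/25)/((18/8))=-33484/855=-39.16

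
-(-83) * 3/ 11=249/ 11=22.64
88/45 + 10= 538/45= 11.96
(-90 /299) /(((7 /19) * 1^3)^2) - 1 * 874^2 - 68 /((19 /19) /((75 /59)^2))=-38963493172946 /51000131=-763988.10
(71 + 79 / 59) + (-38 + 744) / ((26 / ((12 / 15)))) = 360728 / 3835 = 94.06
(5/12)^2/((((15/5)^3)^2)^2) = 25/76527504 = 0.00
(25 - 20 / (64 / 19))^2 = 93025 / 256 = 363.38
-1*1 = -1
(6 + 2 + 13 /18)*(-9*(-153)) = 24021 /2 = 12010.50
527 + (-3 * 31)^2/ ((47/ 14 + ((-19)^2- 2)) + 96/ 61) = 19019585/ 34533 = 550.77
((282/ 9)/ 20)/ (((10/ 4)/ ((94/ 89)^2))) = 415292/ 594075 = 0.70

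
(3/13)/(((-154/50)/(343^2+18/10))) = -8815.00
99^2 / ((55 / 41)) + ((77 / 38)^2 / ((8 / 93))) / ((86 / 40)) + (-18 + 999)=5159473149 / 620920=8309.40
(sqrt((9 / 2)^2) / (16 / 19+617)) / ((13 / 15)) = 855 / 101738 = 0.01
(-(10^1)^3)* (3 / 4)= -750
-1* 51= -51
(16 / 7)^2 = 256 / 49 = 5.22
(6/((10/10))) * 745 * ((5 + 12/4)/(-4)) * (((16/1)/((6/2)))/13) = -3667.69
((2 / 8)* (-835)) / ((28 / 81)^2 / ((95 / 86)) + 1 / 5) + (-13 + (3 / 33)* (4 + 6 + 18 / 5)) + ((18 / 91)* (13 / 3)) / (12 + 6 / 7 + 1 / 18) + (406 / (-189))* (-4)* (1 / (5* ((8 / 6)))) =-85118770248049 / 123757540236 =-687.79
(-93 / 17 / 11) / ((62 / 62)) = -0.50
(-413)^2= 170569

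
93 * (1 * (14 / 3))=434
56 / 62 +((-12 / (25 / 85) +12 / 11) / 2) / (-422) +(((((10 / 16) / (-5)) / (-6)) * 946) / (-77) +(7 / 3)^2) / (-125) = 823871947 / 906582600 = 0.91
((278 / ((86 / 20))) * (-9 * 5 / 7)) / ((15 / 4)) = -33360 / 301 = -110.83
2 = 2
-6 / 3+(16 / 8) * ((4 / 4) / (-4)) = -5 / 2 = -2.50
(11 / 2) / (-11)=-1 / 2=-0.50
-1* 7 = -7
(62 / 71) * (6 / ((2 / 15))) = 39.30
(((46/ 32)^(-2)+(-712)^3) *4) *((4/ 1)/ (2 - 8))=509171849216/ 529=962517673.38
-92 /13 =-7.08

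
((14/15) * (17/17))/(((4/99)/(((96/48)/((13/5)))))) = 231/13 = 17.77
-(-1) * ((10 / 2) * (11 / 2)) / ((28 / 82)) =2255 / 28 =80.54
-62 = -62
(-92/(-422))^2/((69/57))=1748/44521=0.04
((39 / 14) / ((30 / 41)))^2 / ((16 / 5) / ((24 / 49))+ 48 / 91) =2.05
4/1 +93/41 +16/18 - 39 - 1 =-12119/369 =-32.84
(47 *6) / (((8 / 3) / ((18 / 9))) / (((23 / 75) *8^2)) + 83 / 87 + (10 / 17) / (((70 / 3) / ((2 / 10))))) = 5371964640 / 19563853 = 274.59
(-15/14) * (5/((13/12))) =-450/91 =-4.95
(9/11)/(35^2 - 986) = 9/2629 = 0.00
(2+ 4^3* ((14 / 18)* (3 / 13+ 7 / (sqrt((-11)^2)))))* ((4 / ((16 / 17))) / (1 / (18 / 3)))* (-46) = -22727266 / 429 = -52977.31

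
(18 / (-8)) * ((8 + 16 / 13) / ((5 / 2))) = -8.31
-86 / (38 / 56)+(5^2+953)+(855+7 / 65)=2107368 / 1235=1706.37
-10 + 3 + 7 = 0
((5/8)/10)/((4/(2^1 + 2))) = 1/16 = 0.06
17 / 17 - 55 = -54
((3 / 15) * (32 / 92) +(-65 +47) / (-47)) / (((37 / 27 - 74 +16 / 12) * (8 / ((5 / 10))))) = -33021 / 83237000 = -0.00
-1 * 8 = -8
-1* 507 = -507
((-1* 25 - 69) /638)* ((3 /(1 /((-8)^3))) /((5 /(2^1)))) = 144384 /1595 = 90.52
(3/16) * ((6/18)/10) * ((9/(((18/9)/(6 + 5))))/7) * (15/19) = 297/8512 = 0.03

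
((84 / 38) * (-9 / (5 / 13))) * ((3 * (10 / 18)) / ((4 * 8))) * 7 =-5733 / 304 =-18.86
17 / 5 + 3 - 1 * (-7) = 67 / 5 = 13.40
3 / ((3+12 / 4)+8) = 3 / 14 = 0.21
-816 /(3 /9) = -2448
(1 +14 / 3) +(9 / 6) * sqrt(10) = 3 * sqrt(10) / 2 +17 / 3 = 10.41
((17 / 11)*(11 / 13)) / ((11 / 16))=272 / 143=1.90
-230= -230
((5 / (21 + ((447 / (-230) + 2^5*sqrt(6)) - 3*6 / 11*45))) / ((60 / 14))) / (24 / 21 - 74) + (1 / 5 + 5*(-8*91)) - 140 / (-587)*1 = -7357944047697613987 / 2021656589993490 - 501830560*sqrt(6) / 3099643834743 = -3639.56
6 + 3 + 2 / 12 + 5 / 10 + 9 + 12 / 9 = 20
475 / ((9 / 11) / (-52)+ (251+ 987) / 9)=489060 / 141611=3.45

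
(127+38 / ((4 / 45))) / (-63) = -1109 / 126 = -8.80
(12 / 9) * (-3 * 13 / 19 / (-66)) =26 / 627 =0.04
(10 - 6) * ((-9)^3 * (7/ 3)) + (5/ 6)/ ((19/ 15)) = -258527/ 38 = -6803.34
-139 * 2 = -278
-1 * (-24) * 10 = 240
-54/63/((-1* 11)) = 6/77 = 0.08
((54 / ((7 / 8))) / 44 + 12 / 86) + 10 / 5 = 11728 / 3311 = 3.54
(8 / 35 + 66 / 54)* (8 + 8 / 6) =1828 / 135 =13.54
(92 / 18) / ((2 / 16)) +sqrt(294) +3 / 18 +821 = 879.20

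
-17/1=-17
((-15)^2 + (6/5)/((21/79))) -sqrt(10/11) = 8033/35 -sqrt(110)/11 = 228.56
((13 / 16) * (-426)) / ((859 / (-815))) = 2256735 / 6872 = 328.40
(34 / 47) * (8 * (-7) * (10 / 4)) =-101.28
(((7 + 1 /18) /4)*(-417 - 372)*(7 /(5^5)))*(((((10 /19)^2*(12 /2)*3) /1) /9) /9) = -233807 /1218375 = -0.19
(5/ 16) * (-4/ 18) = -5/ 72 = -0.07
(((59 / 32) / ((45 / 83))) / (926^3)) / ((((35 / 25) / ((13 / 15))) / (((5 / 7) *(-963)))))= -6811727 / 3735083138304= -0.00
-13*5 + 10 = -55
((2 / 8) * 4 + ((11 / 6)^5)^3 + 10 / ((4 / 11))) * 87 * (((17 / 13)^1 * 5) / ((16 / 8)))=10329948408238505155 / 4074936532992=2534996.15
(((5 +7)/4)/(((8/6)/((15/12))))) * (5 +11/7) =1035/56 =18.48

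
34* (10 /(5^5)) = 68 /625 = 0.11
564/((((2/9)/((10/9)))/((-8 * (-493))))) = 11122080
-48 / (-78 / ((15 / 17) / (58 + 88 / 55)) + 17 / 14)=5600 / 614533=0.01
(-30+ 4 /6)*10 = -293.33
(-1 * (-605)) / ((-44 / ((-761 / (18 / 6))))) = 41855 / 12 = 3487.92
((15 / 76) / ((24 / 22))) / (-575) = -11 / 34960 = -0.00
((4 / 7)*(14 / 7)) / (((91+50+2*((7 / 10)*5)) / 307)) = 614 / 259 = 2.37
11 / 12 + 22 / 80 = 143 / 120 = 1.19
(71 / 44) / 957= 71 / 42108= 0.00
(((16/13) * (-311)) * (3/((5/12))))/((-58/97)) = 8688096/1885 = 4609.07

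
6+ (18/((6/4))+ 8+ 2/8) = 105/4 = 26.25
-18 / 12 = -1.50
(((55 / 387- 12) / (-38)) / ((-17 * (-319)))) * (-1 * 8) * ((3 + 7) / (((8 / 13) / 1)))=-298285 / 39875319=-0.01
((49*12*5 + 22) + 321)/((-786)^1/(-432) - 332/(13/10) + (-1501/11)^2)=371819448/2080091159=0.18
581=581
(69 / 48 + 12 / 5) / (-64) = -307 / 5120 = -0.06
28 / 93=0.30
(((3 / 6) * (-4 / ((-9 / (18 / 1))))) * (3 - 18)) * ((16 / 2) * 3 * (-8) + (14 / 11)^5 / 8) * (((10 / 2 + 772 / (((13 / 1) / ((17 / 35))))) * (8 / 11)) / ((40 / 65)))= 5701553172432 / 12400927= 459768.30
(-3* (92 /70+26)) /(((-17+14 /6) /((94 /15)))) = 67398 /1925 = 35.01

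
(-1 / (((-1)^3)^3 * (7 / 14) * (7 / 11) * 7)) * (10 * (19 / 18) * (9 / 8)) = 1045 / 196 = 5.33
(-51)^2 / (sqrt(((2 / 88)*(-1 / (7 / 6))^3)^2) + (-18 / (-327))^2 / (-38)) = 246145128383 / 1346888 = 182751.00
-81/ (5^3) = -81/ 125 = -0.65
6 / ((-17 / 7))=-42 / 17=-2.47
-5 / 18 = -0.28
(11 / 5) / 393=11 / 1965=0.01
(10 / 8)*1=5 / 4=1.25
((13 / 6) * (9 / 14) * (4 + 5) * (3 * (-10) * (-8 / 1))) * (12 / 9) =28080 / 7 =4011.43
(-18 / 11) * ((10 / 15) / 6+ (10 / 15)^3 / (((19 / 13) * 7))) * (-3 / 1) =1006 / 1463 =0.69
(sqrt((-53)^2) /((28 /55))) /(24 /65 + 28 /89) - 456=-33646933 /110768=-303.76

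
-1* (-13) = 13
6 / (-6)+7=6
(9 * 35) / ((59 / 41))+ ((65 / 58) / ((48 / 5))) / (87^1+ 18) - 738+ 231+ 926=2200354939 / 3449376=637.90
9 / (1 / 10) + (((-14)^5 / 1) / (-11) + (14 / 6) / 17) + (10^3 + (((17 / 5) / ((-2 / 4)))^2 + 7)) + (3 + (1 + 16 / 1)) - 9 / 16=11232545231 / 224400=50055.91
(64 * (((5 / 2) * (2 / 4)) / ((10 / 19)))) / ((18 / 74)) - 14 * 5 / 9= 617.11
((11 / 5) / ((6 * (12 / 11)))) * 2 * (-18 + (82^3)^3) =10140982799787334847 / 90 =112677586664303720.52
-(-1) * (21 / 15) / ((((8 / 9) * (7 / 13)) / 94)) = 5499 / 20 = 274.95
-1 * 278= -278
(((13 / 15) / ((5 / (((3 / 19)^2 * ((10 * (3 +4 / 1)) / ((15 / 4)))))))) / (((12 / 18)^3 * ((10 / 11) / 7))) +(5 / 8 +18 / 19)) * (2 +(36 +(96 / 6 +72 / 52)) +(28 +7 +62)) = 2623598761 / 4693000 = 559.05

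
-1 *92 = -92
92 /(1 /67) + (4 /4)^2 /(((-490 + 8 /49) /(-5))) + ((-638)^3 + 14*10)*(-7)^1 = 43632364239621 /24002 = 1817863688.01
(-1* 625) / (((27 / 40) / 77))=-1925000 / 27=-71296.30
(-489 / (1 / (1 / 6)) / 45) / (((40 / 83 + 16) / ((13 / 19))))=-175877 / 2339280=-0.08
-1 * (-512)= 512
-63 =-63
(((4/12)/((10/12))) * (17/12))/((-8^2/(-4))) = 17/480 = 0.04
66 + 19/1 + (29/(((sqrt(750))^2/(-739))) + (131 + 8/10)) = 188.23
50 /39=1.28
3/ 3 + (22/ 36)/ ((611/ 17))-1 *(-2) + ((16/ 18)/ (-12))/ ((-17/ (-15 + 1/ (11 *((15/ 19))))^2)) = 60813040559/ 15270448050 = 3.98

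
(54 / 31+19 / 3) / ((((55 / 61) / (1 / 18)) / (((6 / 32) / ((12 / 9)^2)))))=0.05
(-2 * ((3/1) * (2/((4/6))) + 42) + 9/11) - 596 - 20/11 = -699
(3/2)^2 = 9/4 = 2.25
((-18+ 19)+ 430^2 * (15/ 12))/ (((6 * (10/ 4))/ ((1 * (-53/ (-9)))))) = 4083226/ 45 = 90738.36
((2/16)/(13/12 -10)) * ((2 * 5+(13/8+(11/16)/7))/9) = -1313/71904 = -0.02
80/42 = 40/21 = 1.90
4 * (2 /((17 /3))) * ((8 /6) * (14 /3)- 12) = -416 /51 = -8.16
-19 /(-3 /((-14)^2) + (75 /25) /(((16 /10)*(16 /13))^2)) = -25.06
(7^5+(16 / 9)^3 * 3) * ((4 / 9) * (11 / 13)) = 179880668 / 28431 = 6326.92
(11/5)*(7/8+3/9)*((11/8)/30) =0.12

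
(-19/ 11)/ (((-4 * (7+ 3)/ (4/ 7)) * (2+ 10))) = 19/ 9240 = 0.00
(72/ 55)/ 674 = 36/ 18535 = 0.00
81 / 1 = 81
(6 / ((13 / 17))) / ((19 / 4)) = 408 / 247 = 1.65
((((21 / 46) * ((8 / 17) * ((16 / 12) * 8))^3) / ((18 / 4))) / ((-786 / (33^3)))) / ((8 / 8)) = -78156660736 / 133225821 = -586.65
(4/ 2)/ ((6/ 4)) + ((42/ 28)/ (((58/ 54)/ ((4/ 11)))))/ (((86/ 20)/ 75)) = 10.19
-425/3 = -141.67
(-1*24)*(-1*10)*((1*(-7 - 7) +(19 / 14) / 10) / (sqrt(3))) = -7764*sqrt(3) / 7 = -1921.09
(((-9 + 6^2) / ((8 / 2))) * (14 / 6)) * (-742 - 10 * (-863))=124236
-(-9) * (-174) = -1566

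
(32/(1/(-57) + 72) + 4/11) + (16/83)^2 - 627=-17698616217/28265567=-626.15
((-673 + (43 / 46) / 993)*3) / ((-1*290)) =30741251 / 4415540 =6.96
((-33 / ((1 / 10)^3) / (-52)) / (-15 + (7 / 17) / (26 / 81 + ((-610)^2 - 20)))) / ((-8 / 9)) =3170194099875 / 66606093346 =47.60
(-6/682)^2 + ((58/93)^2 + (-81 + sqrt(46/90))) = -84361724/1046529 + sqrt(115)/15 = -79.90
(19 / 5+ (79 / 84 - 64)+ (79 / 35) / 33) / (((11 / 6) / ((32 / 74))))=-2187704 / 156695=-13.96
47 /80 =0.59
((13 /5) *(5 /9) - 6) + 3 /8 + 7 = 203 /72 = 2.82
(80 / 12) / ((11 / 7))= 4.24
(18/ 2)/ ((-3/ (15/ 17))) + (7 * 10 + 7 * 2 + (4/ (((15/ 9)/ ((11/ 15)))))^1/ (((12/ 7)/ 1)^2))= 1253863/ 15300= 81.95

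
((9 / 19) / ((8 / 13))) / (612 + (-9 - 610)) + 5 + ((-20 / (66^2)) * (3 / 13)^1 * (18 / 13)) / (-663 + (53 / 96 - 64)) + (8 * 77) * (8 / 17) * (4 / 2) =15081266660229025 / 25795166765368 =584.65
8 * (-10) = -80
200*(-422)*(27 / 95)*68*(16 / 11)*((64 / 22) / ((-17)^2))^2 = -29868687360 / 124244857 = -240.40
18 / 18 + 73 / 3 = 76 / 3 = 25.33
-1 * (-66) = 66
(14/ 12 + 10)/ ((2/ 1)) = 67/ 12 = 5.58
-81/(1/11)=-891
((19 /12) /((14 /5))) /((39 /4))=95 /1638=0.06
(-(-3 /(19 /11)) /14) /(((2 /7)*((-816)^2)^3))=11 /7478823604633731072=0.00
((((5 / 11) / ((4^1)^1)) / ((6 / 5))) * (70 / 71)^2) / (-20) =-6125 / 1330824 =-0.00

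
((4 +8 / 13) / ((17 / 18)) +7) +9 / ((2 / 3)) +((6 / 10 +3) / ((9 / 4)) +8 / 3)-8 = 143563 / 6630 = 21.65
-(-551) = 551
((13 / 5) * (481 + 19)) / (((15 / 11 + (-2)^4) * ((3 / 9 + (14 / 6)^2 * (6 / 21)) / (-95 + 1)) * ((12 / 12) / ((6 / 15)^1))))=-4839120 / 3247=-1490.34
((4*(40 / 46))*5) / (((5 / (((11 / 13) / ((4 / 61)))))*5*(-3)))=-2684 / 897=-2.99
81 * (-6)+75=-411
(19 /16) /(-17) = -19 /272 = -0.07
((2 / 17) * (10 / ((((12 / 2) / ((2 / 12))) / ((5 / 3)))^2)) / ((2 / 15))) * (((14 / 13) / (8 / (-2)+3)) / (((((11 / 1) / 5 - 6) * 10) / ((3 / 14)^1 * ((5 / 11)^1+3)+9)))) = 78125 / 14965236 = 0.01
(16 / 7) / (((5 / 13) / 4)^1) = 832 / 35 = 23.77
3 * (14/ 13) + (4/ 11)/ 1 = 514/ 143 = 3.59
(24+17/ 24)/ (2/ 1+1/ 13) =7709/ 648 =11.90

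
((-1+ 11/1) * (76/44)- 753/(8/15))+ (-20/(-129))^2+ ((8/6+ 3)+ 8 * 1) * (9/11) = -2027454317/1464408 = -1384.49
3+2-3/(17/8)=61/17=3.59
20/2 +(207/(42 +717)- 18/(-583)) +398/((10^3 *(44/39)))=12425333/1166000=10.66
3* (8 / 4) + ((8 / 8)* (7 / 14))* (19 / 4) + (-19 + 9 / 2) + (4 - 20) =-177 / 8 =-22.12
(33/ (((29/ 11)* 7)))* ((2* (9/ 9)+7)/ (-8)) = -3267/ 1624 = -2.01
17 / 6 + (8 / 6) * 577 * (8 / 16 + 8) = 39253 / 6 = 6542.17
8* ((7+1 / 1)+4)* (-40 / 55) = -768 / 11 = -69.82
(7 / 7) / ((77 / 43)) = 0.56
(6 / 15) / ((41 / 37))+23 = 4789 / 205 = 23.36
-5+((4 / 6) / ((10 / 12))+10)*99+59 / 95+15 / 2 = 203741 / 190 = 1072.32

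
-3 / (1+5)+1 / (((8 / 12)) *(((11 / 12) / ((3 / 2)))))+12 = 307 / 22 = 13.95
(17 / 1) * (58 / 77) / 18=493 / 693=0.71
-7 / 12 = -0.58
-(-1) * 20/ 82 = 10/ 41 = 0.24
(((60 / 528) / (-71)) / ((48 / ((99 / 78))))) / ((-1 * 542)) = 5 / 64034048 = 0.00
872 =872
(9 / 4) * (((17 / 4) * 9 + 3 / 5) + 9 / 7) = 50571 / 560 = 90.31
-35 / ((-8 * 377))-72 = -217117 / 3016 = -71.99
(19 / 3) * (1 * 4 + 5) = 57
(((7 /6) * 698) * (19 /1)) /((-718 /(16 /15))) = -371336 /16155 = -22.99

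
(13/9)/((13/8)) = 8/9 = 0.89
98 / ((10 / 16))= 784 / 5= 156.80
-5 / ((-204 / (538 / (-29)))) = -1345 / 2958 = -0.45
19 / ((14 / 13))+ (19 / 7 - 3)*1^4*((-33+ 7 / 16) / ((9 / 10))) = 7051 / 252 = 27.98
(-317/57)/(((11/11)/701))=-222217/57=-3898.54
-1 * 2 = -2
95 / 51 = 1.86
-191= -191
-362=-362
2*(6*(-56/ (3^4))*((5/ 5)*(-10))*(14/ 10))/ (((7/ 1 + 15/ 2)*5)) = 6272/ 3915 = 1.60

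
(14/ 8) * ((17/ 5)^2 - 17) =-238/ 25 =-9.52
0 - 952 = -952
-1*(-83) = 83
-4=-4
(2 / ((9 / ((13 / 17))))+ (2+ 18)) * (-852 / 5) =-3436.96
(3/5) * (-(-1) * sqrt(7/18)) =sqrt(14)/10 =0.37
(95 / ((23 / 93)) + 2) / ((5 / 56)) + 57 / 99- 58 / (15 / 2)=3276985 / 759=4317.50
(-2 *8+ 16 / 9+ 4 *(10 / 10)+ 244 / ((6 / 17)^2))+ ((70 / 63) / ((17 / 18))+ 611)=391792 / 153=2560.73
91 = 91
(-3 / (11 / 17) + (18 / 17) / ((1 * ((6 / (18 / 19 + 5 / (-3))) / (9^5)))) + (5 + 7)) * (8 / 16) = -13302468 / 3553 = -3744.01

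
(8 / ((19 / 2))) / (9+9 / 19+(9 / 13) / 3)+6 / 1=14590 / 2397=6.09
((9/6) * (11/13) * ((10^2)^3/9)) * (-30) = -55000000/13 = -4230769.23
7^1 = 7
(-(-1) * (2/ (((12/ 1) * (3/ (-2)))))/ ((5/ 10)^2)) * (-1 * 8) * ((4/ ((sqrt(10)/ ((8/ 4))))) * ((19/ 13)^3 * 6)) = 1755904 * sqrt(10)/ 32955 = 168.49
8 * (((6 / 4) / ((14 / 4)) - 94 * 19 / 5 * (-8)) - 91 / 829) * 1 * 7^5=1592775648912 / 4145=384264330.26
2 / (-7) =-2 / 7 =-0.29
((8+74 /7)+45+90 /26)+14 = 81.03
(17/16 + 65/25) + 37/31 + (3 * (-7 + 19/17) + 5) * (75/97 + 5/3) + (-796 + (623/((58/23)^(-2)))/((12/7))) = 3221294939963/2163356080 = 1489.03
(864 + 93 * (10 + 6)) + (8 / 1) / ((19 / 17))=44824 / 19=2359.16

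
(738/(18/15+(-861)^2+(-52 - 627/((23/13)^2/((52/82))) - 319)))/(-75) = -2667747/200846694235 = -0.00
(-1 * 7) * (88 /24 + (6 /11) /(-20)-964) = 2218433 /330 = 6722.52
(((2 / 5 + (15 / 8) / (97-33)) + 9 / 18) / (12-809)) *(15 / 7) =-7137 / 2856448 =-0.00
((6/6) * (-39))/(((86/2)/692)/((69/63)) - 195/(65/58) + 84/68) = 3517436/15576647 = 0.23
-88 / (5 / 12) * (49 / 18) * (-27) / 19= 77616 / 95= 817.01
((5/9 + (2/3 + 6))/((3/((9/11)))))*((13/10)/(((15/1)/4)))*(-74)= -50.53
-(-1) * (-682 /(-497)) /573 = 682 /284781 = 0.00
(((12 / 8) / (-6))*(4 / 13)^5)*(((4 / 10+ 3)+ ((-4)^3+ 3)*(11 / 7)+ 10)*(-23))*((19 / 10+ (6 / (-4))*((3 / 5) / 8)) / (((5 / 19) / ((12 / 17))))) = -204893568 / 32680375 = -6.27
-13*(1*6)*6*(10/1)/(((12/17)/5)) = -33150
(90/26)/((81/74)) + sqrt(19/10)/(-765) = 370/117-sqrt(190)/7650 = 3.16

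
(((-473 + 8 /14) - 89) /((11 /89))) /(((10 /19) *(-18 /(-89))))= -42673.96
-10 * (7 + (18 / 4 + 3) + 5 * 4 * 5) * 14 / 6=-8015 / 3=-2671.67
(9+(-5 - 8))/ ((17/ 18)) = -72/ 17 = -4.24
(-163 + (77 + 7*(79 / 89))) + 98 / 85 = -594863 / 7565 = -78.63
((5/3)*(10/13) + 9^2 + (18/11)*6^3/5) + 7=343142/2145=159.97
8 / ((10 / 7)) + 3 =43 / 5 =8.60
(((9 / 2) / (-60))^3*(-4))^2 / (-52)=-729 / 13312000000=-0.00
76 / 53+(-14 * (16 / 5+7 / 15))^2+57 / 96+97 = 41733895 / 15264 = 2734.14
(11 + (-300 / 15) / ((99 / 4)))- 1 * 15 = -476 / 99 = -4.81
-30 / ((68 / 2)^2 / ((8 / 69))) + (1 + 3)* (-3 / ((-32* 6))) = 6327 / 106352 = 0.06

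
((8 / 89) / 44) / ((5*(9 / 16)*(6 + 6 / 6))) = 32 / 308385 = 0.00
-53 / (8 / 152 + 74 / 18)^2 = -1549773 / 506944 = -3.06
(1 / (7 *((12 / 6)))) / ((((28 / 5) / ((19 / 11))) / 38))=1805 / 2156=0.84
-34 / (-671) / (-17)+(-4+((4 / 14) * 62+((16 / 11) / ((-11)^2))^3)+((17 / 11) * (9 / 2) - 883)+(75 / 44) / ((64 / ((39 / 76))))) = -16892125523679094929 / 19589150327892992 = -862.32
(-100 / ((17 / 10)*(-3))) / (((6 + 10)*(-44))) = -125 / 4488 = -0.03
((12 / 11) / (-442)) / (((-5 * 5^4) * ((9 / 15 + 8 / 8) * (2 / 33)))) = 9 / 1105000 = 0.00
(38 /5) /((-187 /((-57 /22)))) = 1083 /10285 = 0.11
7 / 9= 0.78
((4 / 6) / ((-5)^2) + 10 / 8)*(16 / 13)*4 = 6128 / 975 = 6.29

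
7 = 7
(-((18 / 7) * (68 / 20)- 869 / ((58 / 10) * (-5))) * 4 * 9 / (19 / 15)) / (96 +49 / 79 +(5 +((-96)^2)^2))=-9311493 / 718885429199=-0.00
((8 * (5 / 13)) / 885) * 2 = 16 / 2301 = 0.01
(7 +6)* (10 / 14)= 65 / 7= 9.29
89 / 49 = 1.82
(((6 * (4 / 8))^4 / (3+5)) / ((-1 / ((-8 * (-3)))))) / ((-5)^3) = 243 / 125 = 1.94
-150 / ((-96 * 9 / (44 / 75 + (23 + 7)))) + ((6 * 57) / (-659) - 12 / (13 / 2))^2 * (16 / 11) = 213169251307 / 15852993624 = 13.45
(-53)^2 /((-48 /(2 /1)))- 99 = -5185 /24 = -216.04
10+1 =11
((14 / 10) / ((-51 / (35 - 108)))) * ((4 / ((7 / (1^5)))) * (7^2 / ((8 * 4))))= 3577 / 2040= 1.75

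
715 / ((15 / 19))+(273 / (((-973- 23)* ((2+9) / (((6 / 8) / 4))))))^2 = 9276649584995 / 10242895872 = 905.67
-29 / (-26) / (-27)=-29 / 702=-0.04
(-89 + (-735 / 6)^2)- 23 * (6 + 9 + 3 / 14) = 407885 / 28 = 14567.32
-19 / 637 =-0.03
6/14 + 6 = 45/7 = 6.43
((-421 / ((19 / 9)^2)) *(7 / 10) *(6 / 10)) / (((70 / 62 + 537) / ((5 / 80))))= -22199751 / 4817761600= -0.00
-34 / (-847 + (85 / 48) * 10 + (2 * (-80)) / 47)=38352 / 939281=0.04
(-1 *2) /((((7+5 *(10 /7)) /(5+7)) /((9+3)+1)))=-728 /33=-22.06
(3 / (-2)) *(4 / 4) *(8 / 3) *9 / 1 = -36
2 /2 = 1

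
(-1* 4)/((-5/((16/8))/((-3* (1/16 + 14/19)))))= -729/190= -3.84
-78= -78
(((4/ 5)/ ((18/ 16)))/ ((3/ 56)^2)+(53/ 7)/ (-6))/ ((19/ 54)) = 73567/ 105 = 700.64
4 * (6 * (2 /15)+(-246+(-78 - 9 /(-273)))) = -588164 /455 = -1292.67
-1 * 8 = -8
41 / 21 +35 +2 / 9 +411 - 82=23069 / 63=366.17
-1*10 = -10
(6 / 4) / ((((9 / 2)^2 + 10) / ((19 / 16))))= 57 / 968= 0.06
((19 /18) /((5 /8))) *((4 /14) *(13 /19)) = 104 /315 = 0.33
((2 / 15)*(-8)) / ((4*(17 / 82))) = -328 / 255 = -1.29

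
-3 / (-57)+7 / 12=145 / 228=0.64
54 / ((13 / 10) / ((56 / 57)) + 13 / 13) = 30240 / 1301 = 23.24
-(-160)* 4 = 640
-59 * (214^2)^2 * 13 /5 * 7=-11260262044304 /5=-2252052408860.80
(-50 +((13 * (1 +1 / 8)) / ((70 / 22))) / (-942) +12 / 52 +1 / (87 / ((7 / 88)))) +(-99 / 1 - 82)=-252422657099 / 1093812720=-230.77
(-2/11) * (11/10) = -0.20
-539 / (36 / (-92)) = 12397 / 9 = 1377.44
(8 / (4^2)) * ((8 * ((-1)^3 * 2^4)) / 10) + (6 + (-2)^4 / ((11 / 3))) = 218 / 55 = 3.96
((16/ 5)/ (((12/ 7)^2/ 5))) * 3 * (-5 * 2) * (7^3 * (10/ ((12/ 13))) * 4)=-21849100/ 9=-2427677.78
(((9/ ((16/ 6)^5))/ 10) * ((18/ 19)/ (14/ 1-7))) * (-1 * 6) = -59049/ 10895360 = -0.01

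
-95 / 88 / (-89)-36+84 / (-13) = -4322029 / 101816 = -42.45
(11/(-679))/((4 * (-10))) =11/27160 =0.00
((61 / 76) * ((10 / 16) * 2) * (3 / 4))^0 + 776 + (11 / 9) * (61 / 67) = 469202 / 603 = 778.11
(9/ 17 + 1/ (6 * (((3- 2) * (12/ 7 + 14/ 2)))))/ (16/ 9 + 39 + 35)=10239/ 1414468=0.01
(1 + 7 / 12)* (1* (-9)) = -57 / 4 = -14.25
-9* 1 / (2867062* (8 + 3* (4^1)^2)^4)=-9 / 28196109770752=-0.00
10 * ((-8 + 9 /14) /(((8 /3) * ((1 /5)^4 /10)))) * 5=-862165.18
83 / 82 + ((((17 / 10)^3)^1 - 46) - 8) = -1971067 / 41000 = -48.07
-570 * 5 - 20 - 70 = -2940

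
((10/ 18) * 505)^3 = 16098453125/ 729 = 22082926.10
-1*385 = -385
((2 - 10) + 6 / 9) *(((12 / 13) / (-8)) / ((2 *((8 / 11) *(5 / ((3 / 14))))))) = 363 / 14560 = 0.02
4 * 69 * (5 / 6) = 230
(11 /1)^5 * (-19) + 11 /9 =-27539710 /9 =-3059967.78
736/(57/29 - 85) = -2668/301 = -8.86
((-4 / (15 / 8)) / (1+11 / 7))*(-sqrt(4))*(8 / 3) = 1792 / 405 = 4.42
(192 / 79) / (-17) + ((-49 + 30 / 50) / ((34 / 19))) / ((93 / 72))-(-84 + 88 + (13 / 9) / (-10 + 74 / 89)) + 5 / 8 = -2185239953 / 89927280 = -24.30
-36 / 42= -6 / 7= -0.86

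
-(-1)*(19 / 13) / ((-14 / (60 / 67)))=-570 / 6097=-0.09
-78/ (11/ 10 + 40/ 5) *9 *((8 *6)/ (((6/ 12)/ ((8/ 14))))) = -207360/ 49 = -4231.84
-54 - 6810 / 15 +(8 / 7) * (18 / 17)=-60308 / 119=-506.79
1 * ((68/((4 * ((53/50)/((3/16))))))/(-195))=-85/5512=-0.02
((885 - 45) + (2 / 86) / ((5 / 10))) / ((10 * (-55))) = -18061 / 11825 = -1.53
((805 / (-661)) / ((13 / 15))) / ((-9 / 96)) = 128800 / 8593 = 14.99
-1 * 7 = -7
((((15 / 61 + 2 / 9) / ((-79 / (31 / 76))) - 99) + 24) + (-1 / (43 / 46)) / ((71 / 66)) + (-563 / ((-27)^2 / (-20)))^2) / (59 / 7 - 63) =-676250956707292799 / 226994713207354584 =-2.98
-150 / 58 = -75 / 29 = -2.59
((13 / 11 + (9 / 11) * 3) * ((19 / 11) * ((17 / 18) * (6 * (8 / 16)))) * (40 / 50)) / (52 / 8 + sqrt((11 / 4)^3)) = 2149888 / 498399 - 41344 * sqrt(11) / 45309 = 1.29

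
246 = 246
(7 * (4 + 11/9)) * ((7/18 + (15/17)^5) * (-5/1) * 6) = -1013.01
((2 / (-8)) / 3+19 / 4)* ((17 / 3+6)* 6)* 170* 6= 333200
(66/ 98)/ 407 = 3/ 1813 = 0.00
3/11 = 0.27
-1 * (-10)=10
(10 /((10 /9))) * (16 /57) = 2.53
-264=-264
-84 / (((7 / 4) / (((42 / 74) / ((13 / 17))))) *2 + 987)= -8568 / 101155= -0.08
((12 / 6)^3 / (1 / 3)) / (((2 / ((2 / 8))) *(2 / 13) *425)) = 39 / 850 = 0.05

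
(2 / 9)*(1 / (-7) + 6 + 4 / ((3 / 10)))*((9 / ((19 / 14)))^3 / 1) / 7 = 1218672 / 6859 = 177.67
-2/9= -0.22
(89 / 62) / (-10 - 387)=-89 / 24614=-0.00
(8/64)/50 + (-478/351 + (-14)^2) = 27327551/140400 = 194.64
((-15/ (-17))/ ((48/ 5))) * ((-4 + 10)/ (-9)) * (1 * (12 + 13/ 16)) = -5125/ 6528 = -0.79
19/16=1.19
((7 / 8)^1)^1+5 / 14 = 69 / 56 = 1.23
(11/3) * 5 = 55/3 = 18.33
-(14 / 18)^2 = -49 / 81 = -0.60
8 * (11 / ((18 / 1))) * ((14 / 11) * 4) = 24.89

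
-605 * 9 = -5445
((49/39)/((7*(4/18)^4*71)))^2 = 234365481/218093824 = 1.07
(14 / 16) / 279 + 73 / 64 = 20423 / 17856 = 1.14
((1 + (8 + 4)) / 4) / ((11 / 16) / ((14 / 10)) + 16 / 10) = 1820 / 1171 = 1.55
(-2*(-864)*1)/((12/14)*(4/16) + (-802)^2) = 24192/9004859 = 0.00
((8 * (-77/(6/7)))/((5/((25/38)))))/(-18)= 5.25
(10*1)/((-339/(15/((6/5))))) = -125/339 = -0.37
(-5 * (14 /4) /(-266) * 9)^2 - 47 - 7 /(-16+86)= -1350123 /28880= -46.75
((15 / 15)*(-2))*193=-386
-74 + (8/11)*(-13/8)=-827/11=-75.18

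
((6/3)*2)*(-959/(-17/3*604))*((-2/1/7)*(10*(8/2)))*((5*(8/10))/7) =-131520/17969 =-7.32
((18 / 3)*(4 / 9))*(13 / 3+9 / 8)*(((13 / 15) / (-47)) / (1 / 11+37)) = -0.01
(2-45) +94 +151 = 202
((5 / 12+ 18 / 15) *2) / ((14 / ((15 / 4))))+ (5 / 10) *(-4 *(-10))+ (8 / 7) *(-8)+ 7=2097 / 112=18.72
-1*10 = -10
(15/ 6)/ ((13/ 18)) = 45/ 13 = 3.46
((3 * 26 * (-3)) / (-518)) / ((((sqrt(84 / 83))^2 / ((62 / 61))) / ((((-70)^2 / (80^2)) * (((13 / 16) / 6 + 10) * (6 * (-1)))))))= -21.12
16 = 16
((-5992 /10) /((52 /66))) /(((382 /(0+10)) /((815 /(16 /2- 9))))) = 40288710 /2483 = 16225.82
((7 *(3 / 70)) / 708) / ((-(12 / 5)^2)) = -5 / 67968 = -0.00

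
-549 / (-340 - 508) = 0.65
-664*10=-6640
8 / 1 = 8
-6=-6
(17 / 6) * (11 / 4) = 187 / 24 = 7.79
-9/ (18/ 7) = -7/ 2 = -3.50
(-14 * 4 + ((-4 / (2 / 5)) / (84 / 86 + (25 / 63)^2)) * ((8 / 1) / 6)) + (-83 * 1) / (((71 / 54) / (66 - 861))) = 688806166862 / 13743683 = 50118.02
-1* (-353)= 353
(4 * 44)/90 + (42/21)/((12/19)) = 461/90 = 5.12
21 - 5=16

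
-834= -834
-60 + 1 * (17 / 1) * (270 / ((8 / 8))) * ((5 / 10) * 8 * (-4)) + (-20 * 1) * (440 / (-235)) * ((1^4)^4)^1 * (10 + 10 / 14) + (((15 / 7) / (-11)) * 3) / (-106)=-28041714885 / 383614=-73098.78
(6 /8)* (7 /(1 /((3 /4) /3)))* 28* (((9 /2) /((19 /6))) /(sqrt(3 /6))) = 73.86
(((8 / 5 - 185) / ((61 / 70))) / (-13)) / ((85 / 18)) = 231084 / 67405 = 3.43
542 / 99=5.47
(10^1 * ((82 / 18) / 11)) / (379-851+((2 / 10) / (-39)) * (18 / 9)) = -13325 / 1518693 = -0.01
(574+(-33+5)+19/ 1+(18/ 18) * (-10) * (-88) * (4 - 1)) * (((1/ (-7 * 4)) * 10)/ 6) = -16025/ 84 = -190.77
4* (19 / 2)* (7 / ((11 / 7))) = 1862 / 11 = 169.27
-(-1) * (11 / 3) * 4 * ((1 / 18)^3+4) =256619 / 4374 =58.67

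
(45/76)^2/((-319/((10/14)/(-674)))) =10125/8693122592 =0.00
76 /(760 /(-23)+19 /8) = -2.48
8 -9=-1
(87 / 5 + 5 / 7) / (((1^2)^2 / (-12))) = -7608 / 35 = -217.37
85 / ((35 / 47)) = 799 / 7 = 114.14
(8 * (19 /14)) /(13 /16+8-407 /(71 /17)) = -86336 /704851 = -0.12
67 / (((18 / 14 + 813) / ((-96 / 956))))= -938 / 113525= -0.01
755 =755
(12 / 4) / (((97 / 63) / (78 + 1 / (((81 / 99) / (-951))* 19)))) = 60417 / 1843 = 32.78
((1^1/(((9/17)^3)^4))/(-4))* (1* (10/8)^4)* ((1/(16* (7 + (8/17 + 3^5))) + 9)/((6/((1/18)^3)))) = -0.32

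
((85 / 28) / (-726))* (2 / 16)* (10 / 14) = -425 / 1138368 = -0.00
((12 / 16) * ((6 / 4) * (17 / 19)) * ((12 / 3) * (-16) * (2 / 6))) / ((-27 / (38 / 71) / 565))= 153680 / 639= 240.50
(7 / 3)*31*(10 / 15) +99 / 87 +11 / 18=8695 / 174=49.97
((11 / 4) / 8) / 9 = 11 / 288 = 0.04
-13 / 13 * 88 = -88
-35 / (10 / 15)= -52.50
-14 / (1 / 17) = -238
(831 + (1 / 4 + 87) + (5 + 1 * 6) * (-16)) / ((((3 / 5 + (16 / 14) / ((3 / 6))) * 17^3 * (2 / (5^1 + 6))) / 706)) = 403501945 / 1984852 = 203.29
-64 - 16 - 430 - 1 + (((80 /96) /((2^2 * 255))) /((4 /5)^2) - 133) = -12612071 /19584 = -644.00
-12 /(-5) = 12 /5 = 2.40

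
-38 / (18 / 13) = -247 / 9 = -27.44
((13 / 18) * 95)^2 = 1525225 / 324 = 4707.48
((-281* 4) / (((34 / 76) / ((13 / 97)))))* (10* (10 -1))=-49973040 / 1649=-30305.06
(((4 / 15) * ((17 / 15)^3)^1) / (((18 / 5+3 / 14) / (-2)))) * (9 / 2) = -0.92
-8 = -8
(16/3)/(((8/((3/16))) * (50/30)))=0.08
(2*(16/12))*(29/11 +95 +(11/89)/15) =11471288/44055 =260.39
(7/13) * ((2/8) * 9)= 63/52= 1.21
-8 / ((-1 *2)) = 4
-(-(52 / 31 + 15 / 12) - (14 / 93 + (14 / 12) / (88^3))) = 390142937 / 126753792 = 3.08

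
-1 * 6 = -6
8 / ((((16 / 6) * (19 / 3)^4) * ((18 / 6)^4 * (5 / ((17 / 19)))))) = 51 / 12380495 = 0.00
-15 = -15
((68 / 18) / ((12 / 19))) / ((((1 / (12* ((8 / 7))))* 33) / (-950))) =-4909600 / 2079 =-2361.52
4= 4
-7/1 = -7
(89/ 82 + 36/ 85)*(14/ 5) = 4.22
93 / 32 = 2.91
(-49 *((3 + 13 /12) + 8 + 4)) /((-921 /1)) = 9457 /11052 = 0.86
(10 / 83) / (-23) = -10 / 1909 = -0.01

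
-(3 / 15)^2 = -0.04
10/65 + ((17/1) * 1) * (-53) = -11711/13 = -900.85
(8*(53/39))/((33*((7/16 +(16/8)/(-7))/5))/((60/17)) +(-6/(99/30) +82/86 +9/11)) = 45.81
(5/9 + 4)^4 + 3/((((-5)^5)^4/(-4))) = 269485569000244061893/625705718994140625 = 430.69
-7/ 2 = -3.50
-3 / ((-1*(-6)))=-1 / 2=-0.50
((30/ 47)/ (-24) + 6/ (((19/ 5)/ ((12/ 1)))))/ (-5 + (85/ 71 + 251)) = 4798535/ 62692172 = 0.08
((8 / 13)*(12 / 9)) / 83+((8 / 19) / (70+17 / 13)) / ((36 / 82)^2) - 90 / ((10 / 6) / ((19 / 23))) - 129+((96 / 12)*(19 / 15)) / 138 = -30713121874697 / 177026237505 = -173.49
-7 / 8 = -0.88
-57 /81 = -19 /27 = -0.70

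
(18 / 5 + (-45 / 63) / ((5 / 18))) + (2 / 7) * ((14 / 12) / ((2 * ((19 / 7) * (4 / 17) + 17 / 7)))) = 1.08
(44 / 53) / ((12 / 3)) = 11 / 53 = 0.21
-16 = -16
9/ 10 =0.90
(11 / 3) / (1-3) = -11 / 6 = -1.83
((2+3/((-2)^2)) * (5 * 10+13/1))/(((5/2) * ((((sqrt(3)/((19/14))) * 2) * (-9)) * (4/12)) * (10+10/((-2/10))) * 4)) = 209 * sqrt(3)/6400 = 0.06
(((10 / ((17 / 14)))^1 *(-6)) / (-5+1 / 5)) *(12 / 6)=350 / 17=20.59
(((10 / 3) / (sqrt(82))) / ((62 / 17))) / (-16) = -85*sqrt(82) / 122016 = -0.01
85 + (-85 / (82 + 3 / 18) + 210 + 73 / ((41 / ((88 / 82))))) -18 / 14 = 100526970 / 341243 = 294.59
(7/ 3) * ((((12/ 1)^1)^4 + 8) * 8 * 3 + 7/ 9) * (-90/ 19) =-313649770/ 57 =-5502627.54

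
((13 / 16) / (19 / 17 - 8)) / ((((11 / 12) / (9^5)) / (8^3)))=-42830208 / 11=-3893655.27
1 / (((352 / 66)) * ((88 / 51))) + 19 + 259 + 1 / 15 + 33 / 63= 278.70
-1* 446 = -446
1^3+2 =3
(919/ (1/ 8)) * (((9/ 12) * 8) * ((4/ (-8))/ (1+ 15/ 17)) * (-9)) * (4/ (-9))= -46869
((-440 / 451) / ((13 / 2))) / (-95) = 0.00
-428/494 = -214/247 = -0.87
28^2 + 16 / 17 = 13344 / 17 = 784.94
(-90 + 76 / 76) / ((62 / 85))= -7565 / 62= -122.02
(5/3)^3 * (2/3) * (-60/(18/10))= -25000/243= -102.88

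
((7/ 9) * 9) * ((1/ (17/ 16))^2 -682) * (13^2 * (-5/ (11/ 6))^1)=6985922580/ 3179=2197522.04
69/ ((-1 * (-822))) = 23/ 274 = 0.08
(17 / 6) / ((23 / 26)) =221 / 69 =3.20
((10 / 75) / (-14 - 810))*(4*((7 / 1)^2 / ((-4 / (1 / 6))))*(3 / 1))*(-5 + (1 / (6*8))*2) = -5831 / 296640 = -0.02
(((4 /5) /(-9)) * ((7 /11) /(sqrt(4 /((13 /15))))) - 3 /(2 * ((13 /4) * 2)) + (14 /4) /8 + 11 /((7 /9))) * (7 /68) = 1229 /832 - 49 * sqrt(195) /252450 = 1.47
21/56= 3/8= 0.38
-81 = -81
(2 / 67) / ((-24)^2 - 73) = 2 / 33701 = 0.00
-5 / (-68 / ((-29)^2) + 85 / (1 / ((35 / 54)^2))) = -12261780 / 87370837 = -0.14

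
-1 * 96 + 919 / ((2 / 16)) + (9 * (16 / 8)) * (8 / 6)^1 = 7280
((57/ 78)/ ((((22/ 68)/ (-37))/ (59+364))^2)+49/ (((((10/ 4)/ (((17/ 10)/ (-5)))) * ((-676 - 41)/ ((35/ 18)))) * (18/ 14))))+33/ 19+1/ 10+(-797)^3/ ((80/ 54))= 475051141929328049351/ 347149459800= 1368434052.02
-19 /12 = -1.58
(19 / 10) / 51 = 19 / 510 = 0.04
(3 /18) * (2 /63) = 1 /189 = 0.01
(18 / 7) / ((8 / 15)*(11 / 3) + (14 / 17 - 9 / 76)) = 1046520 / 1082837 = 0.97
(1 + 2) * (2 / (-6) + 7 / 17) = 4 / 17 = 0.24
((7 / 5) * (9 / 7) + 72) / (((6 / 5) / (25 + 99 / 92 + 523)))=6213345 / 184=33768.18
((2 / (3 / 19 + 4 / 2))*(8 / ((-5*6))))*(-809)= 122968 / 615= 199.95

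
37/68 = 0.54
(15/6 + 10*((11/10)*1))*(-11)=-297/2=-148.50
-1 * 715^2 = -511225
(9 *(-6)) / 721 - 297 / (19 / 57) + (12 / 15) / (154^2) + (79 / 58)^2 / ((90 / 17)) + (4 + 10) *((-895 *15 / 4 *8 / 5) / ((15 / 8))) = -1515620179902365 / 36978319224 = -40986.72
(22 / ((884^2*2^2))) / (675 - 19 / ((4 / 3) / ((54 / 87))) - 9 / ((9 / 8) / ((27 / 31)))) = 9889 / 926196498864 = 0.00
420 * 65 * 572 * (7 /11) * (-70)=-695604000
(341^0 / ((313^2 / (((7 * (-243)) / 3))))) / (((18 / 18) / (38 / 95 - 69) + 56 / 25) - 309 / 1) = 540225 / 28635163072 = 0.00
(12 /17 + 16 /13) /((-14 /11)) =-2354 /1547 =-1.52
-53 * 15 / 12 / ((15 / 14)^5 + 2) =-35630840 / 1835023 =-19.42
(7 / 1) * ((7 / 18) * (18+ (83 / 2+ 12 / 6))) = 2009 / 12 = 167.42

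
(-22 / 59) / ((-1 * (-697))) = -22 / 41123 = -0.00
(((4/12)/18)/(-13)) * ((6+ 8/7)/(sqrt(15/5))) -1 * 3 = -3 -25 * sqrt(3)/7371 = -3.01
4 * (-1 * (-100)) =400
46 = 46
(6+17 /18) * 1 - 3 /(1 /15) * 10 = -7975 /18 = -443.06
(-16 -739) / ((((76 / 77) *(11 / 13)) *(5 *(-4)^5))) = 13741 / 77824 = 0.18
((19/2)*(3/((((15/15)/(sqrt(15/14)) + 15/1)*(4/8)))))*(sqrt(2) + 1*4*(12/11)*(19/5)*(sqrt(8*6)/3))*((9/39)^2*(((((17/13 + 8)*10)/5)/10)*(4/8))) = 7.03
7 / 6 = 1.17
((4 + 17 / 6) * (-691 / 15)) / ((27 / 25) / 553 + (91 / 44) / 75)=-1723374730 / 161661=-10660.42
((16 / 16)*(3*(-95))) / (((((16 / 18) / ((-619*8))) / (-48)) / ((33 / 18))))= -139720680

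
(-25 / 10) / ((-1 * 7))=5 / 14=0.36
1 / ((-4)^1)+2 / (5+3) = 0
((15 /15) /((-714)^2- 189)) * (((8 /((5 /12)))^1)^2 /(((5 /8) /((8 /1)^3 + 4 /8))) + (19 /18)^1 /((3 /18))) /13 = 4534367 /99373365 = 0.05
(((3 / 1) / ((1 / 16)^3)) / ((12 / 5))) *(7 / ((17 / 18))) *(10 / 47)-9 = 6444009 / 799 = 8065.09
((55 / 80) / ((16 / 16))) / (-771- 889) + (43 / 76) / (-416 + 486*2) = 42329 / 70144960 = 0.00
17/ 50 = 0.34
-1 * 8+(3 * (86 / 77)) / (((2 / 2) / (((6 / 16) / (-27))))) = -7435 / 924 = -8.05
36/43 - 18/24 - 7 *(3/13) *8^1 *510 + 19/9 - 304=-138706097/20124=-6892.57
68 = 68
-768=-768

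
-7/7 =-1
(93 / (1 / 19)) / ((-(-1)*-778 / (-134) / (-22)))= -6695.52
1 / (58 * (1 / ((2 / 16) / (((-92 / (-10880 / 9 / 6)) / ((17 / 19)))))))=1445 / 342171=0.00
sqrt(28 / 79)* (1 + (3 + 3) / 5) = 1.31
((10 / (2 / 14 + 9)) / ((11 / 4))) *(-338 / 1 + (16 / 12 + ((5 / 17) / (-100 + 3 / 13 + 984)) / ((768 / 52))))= -29473791095 / 220115456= -133.90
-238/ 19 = -12.53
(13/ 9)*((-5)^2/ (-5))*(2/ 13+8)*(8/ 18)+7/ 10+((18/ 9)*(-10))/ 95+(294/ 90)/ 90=-986771/ 38475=-25.65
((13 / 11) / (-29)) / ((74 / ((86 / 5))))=-559 / 59015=-0.01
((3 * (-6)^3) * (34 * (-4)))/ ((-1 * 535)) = -88128/ 535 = -164.73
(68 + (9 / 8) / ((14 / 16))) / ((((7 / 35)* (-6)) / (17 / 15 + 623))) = -2270285 / 63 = -36036.27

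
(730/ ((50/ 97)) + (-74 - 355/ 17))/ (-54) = -56156/ 2295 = -24.47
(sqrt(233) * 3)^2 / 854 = 2097 / 854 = 2.46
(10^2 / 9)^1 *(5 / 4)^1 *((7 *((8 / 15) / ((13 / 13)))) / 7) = 200 / 27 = 7.41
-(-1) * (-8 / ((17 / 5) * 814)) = -20 / 6919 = -0.00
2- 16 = -14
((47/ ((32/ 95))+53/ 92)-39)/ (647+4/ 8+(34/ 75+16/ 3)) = 0.15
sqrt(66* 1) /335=sqrt(66) /335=0.02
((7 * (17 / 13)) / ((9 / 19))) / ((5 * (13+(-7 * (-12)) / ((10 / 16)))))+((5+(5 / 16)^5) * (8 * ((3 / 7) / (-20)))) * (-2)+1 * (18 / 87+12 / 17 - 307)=-23741348909251357 / 78007836082176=-304.35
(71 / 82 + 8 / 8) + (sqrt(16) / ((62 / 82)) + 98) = 267307 / 2542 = 105.16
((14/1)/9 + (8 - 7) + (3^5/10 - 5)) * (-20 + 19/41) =-426.98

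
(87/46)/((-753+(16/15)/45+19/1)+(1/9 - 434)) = -58725/36262214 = -0.00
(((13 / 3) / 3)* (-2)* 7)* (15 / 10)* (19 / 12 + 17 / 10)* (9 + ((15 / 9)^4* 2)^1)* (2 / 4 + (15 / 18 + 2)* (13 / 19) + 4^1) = -15667.05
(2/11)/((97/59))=118/1067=0.11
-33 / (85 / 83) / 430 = -2739 / 36550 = -0.07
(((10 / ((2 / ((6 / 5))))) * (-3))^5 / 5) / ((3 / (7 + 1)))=-5038848 / 5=-1007769.60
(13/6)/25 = 13/150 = 0.09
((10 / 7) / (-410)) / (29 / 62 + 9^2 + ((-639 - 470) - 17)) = 62 / 18586407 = 0.00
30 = 30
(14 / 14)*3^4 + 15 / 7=582 / 7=83.14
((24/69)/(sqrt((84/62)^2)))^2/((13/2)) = 30752/3032757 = 0.01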